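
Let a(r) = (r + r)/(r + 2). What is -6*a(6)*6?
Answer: -54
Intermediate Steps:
a(r) = 2*r/(2 + r) (a(r) = (2*r)/(2 + r) = 2*r/(2 + r))
-6*a(6)*6 = -12*6/(2 + 6)*6 = -12*6/8*6 = -6*3/2*6 = -9*6 = -54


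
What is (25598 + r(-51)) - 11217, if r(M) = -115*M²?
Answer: -284734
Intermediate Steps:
(25598 + r(-51)) - 11217 = (25598 - 115*(-51)²) - 11217 = (25598 - 115*2601) - 11217 = (25598 - 299115) - 11217 = -273517 - 11217 = -284734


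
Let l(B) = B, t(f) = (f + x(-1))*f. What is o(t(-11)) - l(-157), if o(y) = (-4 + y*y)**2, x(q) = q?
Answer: 303456557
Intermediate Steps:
t(f) = f*(-1 + f) (t(f) = (f - 1)*f = (-1 + f)*f = f*(-1 + f))
o(y) = (-4 + y**2)**2
o(t(-11)) - l(-157) = (-4 + (-11*(-1 - 11))**2)**2 - 1*(-157) = (-4 + (-11*(-12))**2)**2 + 157 = (-4 + 132**2)**2 + 157 = (-4 + 17424)**2 + 157 = 17420**2 + 157 = 303456400 + 157 = 303456557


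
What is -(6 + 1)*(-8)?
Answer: 56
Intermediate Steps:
-(6 + 1)*(-8) = -7*(-8) = -1*(-56) = 56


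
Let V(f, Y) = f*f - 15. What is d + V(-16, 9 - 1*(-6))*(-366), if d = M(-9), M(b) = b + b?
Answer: -88224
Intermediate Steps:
M(b) = 2*b
V(f, Y) = -15 + f² (V(f, Y) = f² - 15 = -15 + f²)
d = -18 (d = 2*(-9) = -18)
d + V(-16, 9 - 1*(-6))*(-366) = -18 + (-15 + (-16)²)*(-366) = -18 + (-15 + 256)*(-366) = -18 + 241*(-366) = -18 - 88206 = -88224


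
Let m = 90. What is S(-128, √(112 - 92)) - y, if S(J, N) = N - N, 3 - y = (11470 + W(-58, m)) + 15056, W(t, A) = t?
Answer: 26465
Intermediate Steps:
y = -26465 (y = 3 - ((11470 - 58) + 15056) = 3 - (11412 + 15056) = 3 - 1*26468 = 3 - 26468 = -26465)
S(J, N) = 0
S(-128, √(112 - 92)) - y = 0 - 1*(-26465) = 0 + 26465 = 26465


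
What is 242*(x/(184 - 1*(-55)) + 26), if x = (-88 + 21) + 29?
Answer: 1494592/239 ≈ 6253.5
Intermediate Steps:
x = -38 (x = -67 + 29 = -38)
242*(x/(184 - 1*(-55)) + 26) = 242*(-38/(184 - 1*(-55)) + 26) = 242*(-38/(184 + 55) + 26) = 242*(-38/239 + 26) = 242*(6176/239) = 1494592/239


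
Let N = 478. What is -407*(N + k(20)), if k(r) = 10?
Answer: -198616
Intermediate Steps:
-407*(N + k(20)) = -407*(478 + 10) = -407*488 = -198616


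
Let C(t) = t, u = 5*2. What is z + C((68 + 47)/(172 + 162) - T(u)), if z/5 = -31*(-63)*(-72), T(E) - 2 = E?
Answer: -234832613/334 ≈ -7.0309e+5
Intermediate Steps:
u = 10
T(E) = 2 + E
z = -703080 (z = 5*(-31*(-63)*(-72)) = 5*(1953*(-72)) = 5*(-140616) = -703080)
z + C((68 + 47)/(172 + 162) - T(u)) = -703080 + ((68 + 47)/(172 + 162) - (2 + 10)) = -703080 + (115/334 - 1*12) = -703080 + (115*(1/334) - 12) = -703080 + (115/334 - 12) = -703080 - 3893/334 = -234832613/334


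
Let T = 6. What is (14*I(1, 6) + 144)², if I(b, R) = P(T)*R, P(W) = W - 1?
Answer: 318096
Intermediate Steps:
P(W) = -1 + W
I(b, R) = 5*R (I(b, R) = (-1 + 6)*R = 5*R)
(14*I(1, 6) + 144)² = (14*(5*6) + 144)² = (14*30 + 144)² = (420 + 144)² = 564² = 318096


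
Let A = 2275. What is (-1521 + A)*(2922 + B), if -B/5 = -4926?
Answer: 20774208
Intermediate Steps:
B = 24630 (B = -5*(-4926) = 24630)
(-1521 + A)*(2922 + B) = (-1521 + 2275)*(2922 + 24630) = 754*27552 = 20774208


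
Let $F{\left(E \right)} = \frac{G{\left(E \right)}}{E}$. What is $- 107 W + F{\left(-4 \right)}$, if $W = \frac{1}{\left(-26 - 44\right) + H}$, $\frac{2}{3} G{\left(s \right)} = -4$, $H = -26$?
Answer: $\frac{251}{96} \approx 2.6146$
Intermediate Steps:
$G{\left(s \right)} = -6$ ($G{\left(s \right)} = \frac{3}{2} \left(-4\right) = -6$)
$W = - \frac{1}{96}$ ($W = \frac{1}{\left(-26 - 44\right) - 26} = \frac{1}{-70 - 26} = \frac{1}{-96} = - \frac{1}{96} \approx -0.010417$)
$F{\left(E \right)} = - \frac{6}{E}$
$- 107 W + F{\left(-4 \right)} = \left(-107\right) \left(- \frac{1}{96}\right) - \frac{6}{-4} = \frac{107}{96} - - \frac{3}{2} = \frac{107}{96} + \frac{3}{2} = \frac{251}{96}$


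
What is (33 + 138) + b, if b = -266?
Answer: -95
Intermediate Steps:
(33 + 138) + b = (33 + 138) - 266 = 171 - 266 = -95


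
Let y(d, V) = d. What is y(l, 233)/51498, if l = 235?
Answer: 235/51498 ≈ 0.0045633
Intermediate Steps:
y(l, 233)/51498 = 235/51498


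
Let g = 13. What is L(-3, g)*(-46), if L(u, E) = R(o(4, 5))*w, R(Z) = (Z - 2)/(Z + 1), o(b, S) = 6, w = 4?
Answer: -736/7 ≈ -105.14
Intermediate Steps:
R(Z) = (-2 + Z)/(1 + Z)
L(u, E) = 16/7 (L(u, E) = ((-2 + 6)/(1 + 6))*4 = (4/7)*4 = 16/7)
L(-3, g)*(-46) = (16/7)*(-46) = -736/7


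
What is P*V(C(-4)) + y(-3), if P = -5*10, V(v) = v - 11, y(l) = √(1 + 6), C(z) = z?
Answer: 750 + √7 ≈ 752.65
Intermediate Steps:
y(l) = √7
V(v) = -11 + v
P = -50
P*V(C(-4)) + y(-3) = -50*(-11 - 4) + √7 = -50*(-15) + √7 = 750 + √7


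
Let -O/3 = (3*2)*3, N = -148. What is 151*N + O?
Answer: -22402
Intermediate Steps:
O = -54 (O = -3*3*2*3 = -18*3 = -3*18 = -54)
151*N + O = 151*(-148) - 54 = -22348 - 54 = -22402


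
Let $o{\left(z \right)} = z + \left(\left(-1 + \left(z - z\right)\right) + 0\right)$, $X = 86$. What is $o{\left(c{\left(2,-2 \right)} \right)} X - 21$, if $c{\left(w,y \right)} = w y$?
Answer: $-451$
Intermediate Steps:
$o{\left(z \right)} = -1 + z$ ($o{\left(z \right)} = z + \left(\left(-1 + 0\right) + 0\right) = z + \left(-1 + 0\right) = z - 1 = -1 + z$)
$o{\left(c{\left(2,-2 \right)} \right)} X - 21 = \left(-1 + 2 \left(-2\right)\right) 86 - 21 = \left(-1 - 4\right) 86 - 21 = \left(-5\right) 86 - 21 = -430 - 21 = -451$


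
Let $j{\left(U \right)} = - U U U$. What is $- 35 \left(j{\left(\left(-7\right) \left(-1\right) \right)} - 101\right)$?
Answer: $15540$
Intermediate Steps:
$j{\left(U \right)} = - U^{3}$ ($j{\left(U \right)} = - U^{2} U = - U^{3}$)
$- 35 \left(j{\left(\left(-7\right) \left(-1\right) \right)} - 101\right) = - 35 \left(- \left(\left(-7\right) \left(-1\right)\right)^{3} - 101\right) = - 35 \left(- 7^{3} - 101\right) = - 35 \left(\left(-1\right) 343 - 101\right) = - 35 \left(-343 - 101\right) = \left(-35\right) \left(-444\right) = 15540$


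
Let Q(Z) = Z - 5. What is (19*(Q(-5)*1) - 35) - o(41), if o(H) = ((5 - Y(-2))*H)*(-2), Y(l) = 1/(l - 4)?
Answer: 596/3 ≈ 198.67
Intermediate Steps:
Q(Z) = -5 + Z
Y(l) = 1/(-4 + l)
o(H) = -31*H/3 (o(H) = ((5 - 1/(-4 - 2))*H)*(-2) = ((5 - 1/(-6))*H)*(-2) = ((5 - 1*(-⅙))*H)*(-2) = ((5 + ⅙)*H)*(-2) = (31*H/6)*(-2) = -31*H/3)
(19*(Q(-5)*1) - 35) - o(41) = (19*((-5 - 5)*1) - 35) - (-31)*41/3 = (19*(-10*1) - 35) - 1*(-1271/3) = (19*(-10) - 35) + 1271/3 = (-190 - 35) + 1271/3 = -225 + 1271/3 = 596/3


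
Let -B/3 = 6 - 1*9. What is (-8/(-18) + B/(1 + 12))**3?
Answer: 2352637/1601613 ≈ 1.4689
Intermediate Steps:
B = 9 (B = -3*(6 - 1*9) = -3*(6 - 9) = -3*(-3) = 9)
(-8/(-18) + B/(1 + 12))**3 = (-8/(-18) + 9/(1 + 12))**3 = (-8*(-1/18) + 9/13)**3 = (4/9 + 9*(1/13))**3 = (4/9 + 9/13)**3 = (133/117)**3 = 2352637/1601613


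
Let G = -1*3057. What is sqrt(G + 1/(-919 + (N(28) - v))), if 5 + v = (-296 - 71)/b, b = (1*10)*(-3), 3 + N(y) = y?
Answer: 3*I*sqrt(248296209127)/27037 ≈ 55.29*I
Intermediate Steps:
N(y) = -3 + y
b = -30 (b = 10*(-3) = -30)
v = 217/30 (v = -5 + (-296 - 71)/(-30) = -5 - 367*(-1/30) = -5 + 367/30 = 217/30 ≈ 7.2333)
G = -3057
sqrt(G + 1/(-919 + (N(28) - v))) = sqrt(-3057 + 1/(-919 + ((-3 + 28) - 1*217/30))) = sqrt(-3057 + 1/(-919 + (25 - 217/30))) = sqrt(-3057 + 1/(-919 + 533/30)) = sqrt(-3057 + 1/(-27037/30)) = sqrt(-3057 - 30/27037) = sqrt(-82652139/27037) = 3*I*sqrt(248296209127)/27037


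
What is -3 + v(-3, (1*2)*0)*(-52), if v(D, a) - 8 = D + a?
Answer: -263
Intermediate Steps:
v(D, a) = 8 + D + a (v(D, a) = 8 + (D + a) = 8 + D + a)
-3 + v(-3, (1*2)*0)*(-52) = -3 + (8 - 3 + (1*2)*0)*(-52) = -3 + (8 - 3 + 2*0)*(-52) = -3 + (8 - 3 + 0)*(-52) = -3 + 5*(-52) = -3 - 260 = -263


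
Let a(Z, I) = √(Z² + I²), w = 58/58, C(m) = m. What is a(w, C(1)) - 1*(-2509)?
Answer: 2509 + √2 ≈ 2510.4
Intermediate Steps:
w = 1 (w = 58*(1/58) = 1)
a(Z, I) = √(I² + Z²)
a(w, C(1)) - 1*(-2509) = √(1² + 1²) - 1*(-2509) = √(1 + 1) + 2509 = √2 + 2509 = 2509 + √2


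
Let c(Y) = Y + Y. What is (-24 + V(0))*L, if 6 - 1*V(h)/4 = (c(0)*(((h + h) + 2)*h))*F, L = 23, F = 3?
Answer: 0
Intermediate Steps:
c(Y) = 2*Y
V(h) = 24 (V(h) = 24 - 4*(2*0)*(((h + h) + 2)*h)*3 = 24 - 4*0*((2*h + 2)*h)*3 = 24 - 4*0*((2 + 2*h)*h)*3 = 24 - 4*0*(h*(2 + 2*h))*3 = 24 - 0*3 = 24 - 4*0 = 24 + 0 = 24)
(-24 + V(0))*L = (-24 + 24)*23 = 0*23 = 0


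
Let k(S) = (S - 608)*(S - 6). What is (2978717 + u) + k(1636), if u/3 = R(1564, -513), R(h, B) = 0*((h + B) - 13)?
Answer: 4654357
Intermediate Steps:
k(S) = (-608 + S)*(-6 + S)
R(h, B) = 0 (R(h, B) = 0*((B + h) - 13) = 0*(-13 + B + h) = 0)
u = 0 (u = 3*0 = 0)
(2978717 + u) + k(1636) = (2978717 + 0) + (3648 + 1636² - 614*1636) = 2978717 + (3648 + 2676496 - 1004504) = 2978717 + 1675640 = 4654357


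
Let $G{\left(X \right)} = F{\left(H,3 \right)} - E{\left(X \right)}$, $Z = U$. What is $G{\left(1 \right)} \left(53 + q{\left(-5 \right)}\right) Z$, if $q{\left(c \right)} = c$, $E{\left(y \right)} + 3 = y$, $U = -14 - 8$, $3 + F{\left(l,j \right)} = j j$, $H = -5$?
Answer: $-8448$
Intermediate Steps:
$F{\left(l,j \right)} = -3 + j^{2}$ ($F{\left(l,j \right)} = -3 + j j = -3 + j^{2}$)
$U = -22$ ($U = -14 - 8 = -22$)
$E{\left(y \right)} = -3 + y$
$Z = -22$
$G{\left(X \right)} = 9 - X$ ($G{\left(X \right)} = \left(-3 + 3^{2}\right) - \left(-3 + X\right) = \left(-3 + 9\right) - \left(-3 + X\right) = 6 - \left(-3 + X\right) = 9 - X$)
$G{\left(1 \right)} \left(53 + q{\left(-5 \right)}\right) Z = \left(9 - 1\right) \left(53 - 5\right) \left(-22\right) = \left(9 - 1\right) 48 \left(-22\right) = 8 \left(-1056\right) = -8448$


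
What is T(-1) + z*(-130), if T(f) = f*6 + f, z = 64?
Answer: -8327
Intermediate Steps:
T(f) = 7*f (T(f) = 6*f + f = 7*f)
T(-1) + z*(-130) = 7*(-1) + 64*(-130) = -7 - 8320 = -8327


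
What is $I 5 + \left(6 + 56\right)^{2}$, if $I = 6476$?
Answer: $36224$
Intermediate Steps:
$I 5 + \left(6 + 56\right)^{2} = 6476 \cdot 5 + \left(6 + 56\right)^{2} = 32380 + 62^{2} = 32380 + 3844 = 36224$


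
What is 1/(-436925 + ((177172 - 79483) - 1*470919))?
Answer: -1/810155 ≈ -1.2343e-6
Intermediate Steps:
1/(-436925 + ((177172 - 79483) - 1*470919)) = 1/(-436925 + (97689 - 470919)) = 1/(-436925 - 373230) = 1/(-810155) = -1/810155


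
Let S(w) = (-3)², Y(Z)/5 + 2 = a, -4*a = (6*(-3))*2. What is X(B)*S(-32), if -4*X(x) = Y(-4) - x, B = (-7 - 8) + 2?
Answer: -108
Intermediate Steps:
B = -13 (B = -15 + 2 = -13)
a = 9 (a = -6*(-3)*2/4 = -(-9)*2/2 = -¼*(-36) = 9)
Y(Z) = 35 (Y(Z) = -10 + 5*9 = -10 + 45 = 35)
S(w) = 9
X(x) = -35/4 + x/4 (X(x) = -(35 - x)/4 = -35/4 + x/4)
X(B)*S(-32) = (-35/4 + (¼)*(-13))*9 = (-35/4 - 13/4)*9 = -12*9 = -108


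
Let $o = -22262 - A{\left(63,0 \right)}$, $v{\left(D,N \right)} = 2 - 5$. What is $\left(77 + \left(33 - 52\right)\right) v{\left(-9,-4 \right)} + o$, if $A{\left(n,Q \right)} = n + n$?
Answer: $-22562$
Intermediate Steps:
$A{\left(n,Q \right)} = 2 n$
$v{\left(D,N \right)} = -3$
$o = -22388$ ($o = -22262 - 2 \cdot 63 = -22262 - 126 = -22388$)
$\left(77 + \left(33 - 52\right)\right) v{\left(-9,-4 \right)} + o = \left(77 + \left(33 - 52\right)\right) \left(-3\right) - 22388 = \left(77 - 19\right) \left(-3\right) - 22388 = 58 \left(-3\right) - 22388 = -174 - 22388 = -22562$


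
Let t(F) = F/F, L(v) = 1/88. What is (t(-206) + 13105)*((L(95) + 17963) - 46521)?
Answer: -16468363959/44 ≈ -3.7428e+8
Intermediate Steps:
L(v) = 1/88
t(F) = 1
(t(-206) + 13105)*((L(95) + 17963) - 46521) = (1 + 13105)*((1/88 + 17963) - 46521) = 13106*(1580745/88 - 46521) = 13106*(-2513103/88) = -16468363959/44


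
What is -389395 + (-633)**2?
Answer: 11294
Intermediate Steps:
-389395 + (-633)**2 = -389395 + 400689 = 11294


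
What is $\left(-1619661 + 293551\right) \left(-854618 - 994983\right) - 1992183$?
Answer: $2452772389927$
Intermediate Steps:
$\left(-1619661 + 293551\right) \left(-854618 - 994983\right) - 1992183 = \left(-1326110\right) \left(-1849601\right) - 1992183 = 2452774382110 - 1992183 = 2452772389927$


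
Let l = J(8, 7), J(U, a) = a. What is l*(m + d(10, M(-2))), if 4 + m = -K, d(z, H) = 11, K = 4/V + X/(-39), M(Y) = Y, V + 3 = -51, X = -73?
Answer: 12782/351 ≈ 36.416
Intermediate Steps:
V = -54 (V = -3 - 51 = -54)
K = 631/351 (K = 4/(-54) - 73/(-39) = 4*(-1/54) - 73*(-1/39) = -2/27 + 73/39 = 631/351 ≈ 1.7977)
m = -2035/351 (m = -4 - 1*631/351 = -4 - 631/351 = -2035/351 ≈ -5.7977)
l = 7
l*(m + d(10, M(-2))) = 7*(-2035/351 + 11) = 7*(1826/351) = 12782/351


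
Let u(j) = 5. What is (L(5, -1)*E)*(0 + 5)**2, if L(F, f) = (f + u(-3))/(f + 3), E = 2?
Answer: 100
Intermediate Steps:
L(F, f) = (5 + f)/(3 + f) (L(F, f) = (f + 5)/(f + 3) = (5 + f)/(3 + f))
(L(5, -1)*E)*(0 + 5)**2 = (((5 - 1)/(3 - 1))*2)*(0 + 5)**2 = ((4/2)*2)*5**2 = (((1/2)*4)*2)*25 = (2*2)*25 = 4*25 = 100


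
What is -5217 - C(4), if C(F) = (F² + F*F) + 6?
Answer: -5255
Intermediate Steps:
C(F) = 6 + 2*F² (C(F) = (F² + F²) + 6 = 2*F² + 6 = 6 + 2*F²)
-5217 - C(4) = -5217 - (6 + 2*4²) = -5217 - (6 + 2*16) = -5217 - (6 + 32) = -5217 - 1*38 = -5217 - 38 = -5255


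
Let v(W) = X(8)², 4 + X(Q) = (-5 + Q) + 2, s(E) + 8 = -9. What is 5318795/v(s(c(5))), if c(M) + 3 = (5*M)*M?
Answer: 5318795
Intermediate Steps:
c(M) = -3 + 5*M² (c(M) = -3 + (5*M)*M = -3 + 5*M²)
s(E) = -17 (s(E) = -8 - 9 = -17)
X(Q) = -7 + Q (X(Q) = -4 + ((-5 + Q) + 2) = -4 + (-3 + Q) = -7 + Q)
v(W) = 1 (v(W) = (-7 + 8)² = 1² = 1)
5318795/v(s(c(5))) = 5318795/1 = 5318795*1 = 5318795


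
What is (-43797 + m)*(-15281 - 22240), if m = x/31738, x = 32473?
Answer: 7450580952639/4534 ≈ 1.6433e+9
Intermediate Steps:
m = 4639/4534 (m = 32473/31738 = 32473*(1/31738) = 4639/4534 ≈ 1.0232)
(-43797 + m)*(-15281 - 22240) = (-43797 + 4639/4534)*(-15281 - 22240) = -198570959/4534*(-37521) = 7450580952639/4534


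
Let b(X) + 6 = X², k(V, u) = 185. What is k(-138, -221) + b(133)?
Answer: 17868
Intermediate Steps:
b(X) = -6 + X²
k(-138, -221) + b(133) = 185 + (-6 + 133²) = 185 + (-6 + 17689) = 185 + 17683 = 17868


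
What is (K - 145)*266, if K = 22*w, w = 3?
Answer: -21014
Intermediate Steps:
K = 66 (K = 22*3 = 66)
(K - 145)*266 = (66 - 145)*266 = -79*266 = -21014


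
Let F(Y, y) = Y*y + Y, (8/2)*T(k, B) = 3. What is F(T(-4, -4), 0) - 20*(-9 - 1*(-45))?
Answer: -2877/4 ≈ -719.25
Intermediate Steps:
T(k, B) = ¾ (T(k, B) = (¼)*3 = ¾)
F(Y, y) = Y + Y*y
F(T(-4, -4), 0) - 20*(-9 - 1*(-45)) = 3*(1 + 0)/4 - 20*(-9 - 1*(-45)) = (¾)*1 - 20*(-9 + 45) = ¾ - 20*36 = ¾ - 720 = -2877/4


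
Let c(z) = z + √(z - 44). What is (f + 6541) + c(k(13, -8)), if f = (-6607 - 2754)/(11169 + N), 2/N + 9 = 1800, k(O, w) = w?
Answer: 130667282422/20003681 + 2*I*√13 ≈ 6532.2 + 7.2111*I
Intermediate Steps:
c(z) = z + √(-44 + z)
N = 2/1791 (N = 2/(-9 + 1800) = 2/1791 ≈ 0.0011167)
f = -16765551/20003681 (f = (-6607 - 2754)/(11169 + 2/1791) = -9361/20003681/1791 = -9361*1791/20003681 = -16765551/20003681 ≈ -0.83812)
(f + 6541) + c(k(13, -8)) = (-16765551/20003681 + 6541) + (-8 + √(-44 - 8)) = 130827311870/20003681 + (-8 + √(-52)) = 130827311870/20003681 + (-8 + 2*I*√13) = 130667282422/20003681 + 2*I*√13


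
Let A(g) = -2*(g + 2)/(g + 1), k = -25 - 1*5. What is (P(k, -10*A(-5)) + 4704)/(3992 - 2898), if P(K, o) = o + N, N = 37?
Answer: 2378/547 ≈ 4.3474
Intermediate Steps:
k = -30 (k = -25 - 5 = -30)
A(g) = -2*(2 + g)/(1 + g)
P(K, o) = 37 + o (P(K, o) = o + 37 = 37 + o)
(P(k, -10*A(-5)) + 4704)/(3992 - 2898) = ((37 - 20*(-2 - 1*(-5))/(1 - 5)) + 4704)/(3992 - 2898) = ((37 - 20*(-2 + 5)/(-4)) + 4704)/1094 = ((37 - 20*(-1)*3/4) + 4704)*(1/1094) = ((37 - 10*(-3/2)) + 4704)*(1/1094) = ((37 + 15) + 4704)*(1/1094) = (52 + 4704)*(1/1094) = 4756*(1/1094) = 2378/547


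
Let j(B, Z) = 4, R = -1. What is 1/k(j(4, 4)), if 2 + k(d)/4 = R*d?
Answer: -1/24 ≈ -0.041667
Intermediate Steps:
k(d) = -8 - 4*d (k(d) = -8 + 4*(-d) = -8 - 4*d)
1/k(j(4, 4)) = 1/(-8 - 4*4) = 1/(-8 - 16) = 1/(-24) = -1/24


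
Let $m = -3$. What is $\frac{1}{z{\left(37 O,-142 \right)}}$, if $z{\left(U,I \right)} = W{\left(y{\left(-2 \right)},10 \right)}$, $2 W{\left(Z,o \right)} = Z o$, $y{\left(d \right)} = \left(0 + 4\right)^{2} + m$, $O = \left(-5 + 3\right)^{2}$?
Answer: $\frac{1}{65} \approx 0.015385$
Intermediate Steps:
$O = 4$ ($O = \left(-2\right)^{2} = 4$)
$y{\left(d \right)} = 13$ ($y{\left(d \right)} = \left(0 + 4\right)^{2} - 3 = 4^{2} - 3 = 16 - 3 = 13$)
$W{\left(Z,o \right)} = \frac{Z o}{2}$
$z{\left(U,I \right)} = 65$ ($z{\left(U,I \right)} = \frac{1}{2} \cdot 13 \cdot 10 = 65$)
$\frac{1}{z{\left(37 O,-142 \right)}} = \frac{1}{65}$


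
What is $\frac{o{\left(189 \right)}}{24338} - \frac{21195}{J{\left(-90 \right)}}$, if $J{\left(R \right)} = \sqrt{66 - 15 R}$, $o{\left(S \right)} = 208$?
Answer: $\frac{104}{12169} - \frac{7065 \sqrt{354}}{236} \approx -563.24$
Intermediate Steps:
$\frac{o{\left(189 \right)}}{24338} - \frac{21195}{J{\left(-90 \right)}} = \frac{208}{24338} - \frac{21195}{\sqrt{66 - -1350}} = 208 \cdot \frac{1}{24338} - \frac{21195}{\sqrt{66 + 1350}} = \frac{104}{12169} - \frac{21195}{\sqrt{1416}} = \frac{104}{12169} - \frac{21195}{2 \sqrt{354}} = \frac{104}{12169} - 21195 \frac{\sqrt{354}}{708} = \frac{104}{12169} - \frac{7065 \sqrt{354}}{236}$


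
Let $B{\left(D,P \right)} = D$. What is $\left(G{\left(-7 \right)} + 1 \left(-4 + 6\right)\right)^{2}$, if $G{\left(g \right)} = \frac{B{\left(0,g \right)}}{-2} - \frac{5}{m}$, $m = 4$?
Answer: $\frac{9}{16} \approx 0.5625$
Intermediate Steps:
$G{\left(g \right)} = - \frac{5}{4}$ ($G{\left(g \right)} = \frac{0}{-2} - \frac{5}{4} = 0 \left(- \frac{1}{2}\right) - \frac{5}{4} = 0 - \frac{5}{4} = - \frac{5}{4}$)
$\left(G{\left(-7 \right)} + 1 \left(-4 + 6\right)\right)^{2} = \left(- \frac{5}{4} + 1 \left(-4 + 6\right)\right)^{2} = \left(- \frac{5}{4} + 1 \cdot 2\right)^{2} = \left(- \frac{5}{4} + 2\right)^{2} = \left(\frac{3}{4}\right)^{2} = \frac{9}{16}$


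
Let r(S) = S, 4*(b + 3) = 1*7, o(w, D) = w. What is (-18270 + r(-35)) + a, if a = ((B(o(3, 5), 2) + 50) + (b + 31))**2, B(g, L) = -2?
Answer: -196159/16 ≈ -12260.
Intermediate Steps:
b = -5/4 (b = -3 + (1*7)/4 = -3 + (1/4)*7 = -3 + 7/4 = -5/4 ≈ -1.2500)
a = 96721/16 (a = ((-2 + 50) + (-5/4 + 31))**2 = (48 + 119/4)**2 = (311/4)**2 = 96721/16 ≈ 6045.1)
(-18270 + r(-35)) + a = (-18270 - 35) + 96721/16 = -18305 + 96721/16 = -196159/16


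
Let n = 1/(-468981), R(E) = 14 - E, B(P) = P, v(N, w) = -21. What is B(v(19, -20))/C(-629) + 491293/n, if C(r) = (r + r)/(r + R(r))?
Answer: -144926054850210/629 ≈ -2.3041e+11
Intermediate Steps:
C(r) = r/7 (C(r) = (r + r)/(r + (14 - r)) = (2*r)/14 = (2*r)*(1/14) = r/7)
n = -1/468981 ≈ -2.1323e-6
B(v(19, -20))/C(-629) + 491293/n = -21/((⅐)*(-629)) + 491293/(-1/468981) = -21/(-629/7) + 491293*(-468981) = -21*(-7/629) - 230407082433 = 147/629 - 230407082433 = -144926054850210/629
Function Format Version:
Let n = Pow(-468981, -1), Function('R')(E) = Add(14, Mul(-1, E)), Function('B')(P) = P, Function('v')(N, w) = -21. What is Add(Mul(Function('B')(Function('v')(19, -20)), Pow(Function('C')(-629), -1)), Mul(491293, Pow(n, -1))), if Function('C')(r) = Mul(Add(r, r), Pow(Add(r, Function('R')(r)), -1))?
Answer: Rational(-144926054850210, 629) ≈ -2.3041e+11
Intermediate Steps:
Function('C')(r) = Mul(Rational(1, 7), r) (Function('C')(r) = Mul(Add(r, r), Pow(Add(r, Add(14, Mul(-1, r))), -1)) = Mul(Mul(2, r), Pow(14, -1)) = Mul(Mul(2, r), Rational(1, 14)) = Mul(Rational(1, 7), r))
n = Rational(-1, 468981) ≈ -2.1323e-6
Add(Mul(Function('B')(Function('v')(19, -20)), Pow(Function('C')(-629), -1)), Mul(491293, Pow(n, -1))) = Add(Mul(-21, Pow(Mul(Rational(1, 7), -629), -1)), Mul(491293, Pow(Rational(-1, 468981), -1))) = Add(Mul(-21, Pow(Rational(-629, 7), -1)), Mul(491293, -468981)) = Add(Mul(-21, Rational(-7, 629)), -230407082433) = Add(Rational(147, 629), -230407082433) = Rational(-144926054850210, 629)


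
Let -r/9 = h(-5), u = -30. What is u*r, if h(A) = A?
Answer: -1350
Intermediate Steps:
r = 45 (r = -9*(-5) = 45)
u*r = -30*45 = -1350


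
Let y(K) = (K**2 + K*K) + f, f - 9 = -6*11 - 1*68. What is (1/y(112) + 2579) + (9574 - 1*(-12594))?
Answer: 617759362/24963 ≈ 24747.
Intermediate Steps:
f = -125 (f = 9 + (-6*11 - 1*68) = 9 + (-66 - 68) = 9 - 134 = -125)
y(K) = -125 + 2*K**2 (y(K) = (K**2 + K*K) - 125 = (K**2 + K**2) - 125 = 2*K**2 - 125 = -125 + 2*K**2)
(1/y(112) + 2579) + (9574 - 1*(-12594)) = (1/(-125 + 2*112**2) + 2579) + (9574 - 1*(-12594)) = (1/(-125 + 2*12544) + 2579) + (9574 + 12594) = (1/(-125 + 25088) + 2579) + 22168 = (1/24963 + 2579) + 22168 = 64379578/24963 + 22168 = 617759362/24963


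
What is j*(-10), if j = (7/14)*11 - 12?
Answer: 65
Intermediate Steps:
j = -13/2 (j = (7*(1/14))*11 - 12 = (1/2)*11 - 12 = 11/2 - 12 = -13/2 ≈ -6.5000)
j*(-10) = -13/2*(-10) = 65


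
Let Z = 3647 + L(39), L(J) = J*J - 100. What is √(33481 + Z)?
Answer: √38549 ≈ 196.34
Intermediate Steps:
L(J) = -100 + J² (L(J) = J² - 100 = -100 + J²)
Z = 5068 (Z = 3647 + (-100 + 39²) = 3647 + (-100 + 1521) = 3647 + 1421 = 5068)
√(33481 + Z) = √(33481 + 5068) = √38549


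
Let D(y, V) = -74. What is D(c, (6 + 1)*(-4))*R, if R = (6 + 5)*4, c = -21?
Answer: -3256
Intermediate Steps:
R = 44 (R = 11*4 = 44)
D(c, (6 + 1)*(-4))*R = -74*44 = -3256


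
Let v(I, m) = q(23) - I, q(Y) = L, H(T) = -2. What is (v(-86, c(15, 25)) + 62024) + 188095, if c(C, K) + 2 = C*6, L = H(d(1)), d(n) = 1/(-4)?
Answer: 250203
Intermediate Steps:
d(n) = -1/4
L = -2
q(Y) = -2
c(C, K) = -2 + 6*C (c(C, K) = -2 + C*6 = -2 + 6*C)
v(I, m) = -2 - I
(v(-86, c(15, 25)) + 62024) + 188095 = ((-2 - 1*(-86)) + 62024) + 188095 = ((-2 + 86) + 62024) + 188095 = (84 + 62024) + 188095 = 62108 + 188095 = 250203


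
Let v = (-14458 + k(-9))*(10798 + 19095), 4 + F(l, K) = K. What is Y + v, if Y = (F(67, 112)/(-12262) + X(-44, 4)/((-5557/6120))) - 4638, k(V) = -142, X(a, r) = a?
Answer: -14869577809403944/34069967 ≈ -4.3644e+8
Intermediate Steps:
F(l, K) = -4 + K
v = -436437800 (v = (-14458 - 142)*(10798 + 19095) = -14600*29893 = -436437800)
Y = -156365851344/34069967 (Y = ((-4 + 112)/(-12262) - 44/((-5557/6120))) - 4638 = (108*(-1/12262) - 44/((-5557*1/6120))) - 4638 = (-54/6131 - 44/(-5557/6120)) - 4638 = (-54/6131 - 44*(-6120/5557)) - 4638 = (-54/6131 + 269280/5557) - 4638 = 1650655602/34069967 - 4638 = -156365851344/34069967 ≈ -4589.5)
Y + v = -156365851344/34069967 - 436437800 = -14869577809403944/34069967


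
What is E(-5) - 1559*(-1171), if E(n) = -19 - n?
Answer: 1825575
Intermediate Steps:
E(-5) - 1559*(-1171) = (-19 - 1*(-5)) - 1559*(-1171) = (-19 + 5) + 1825589 = -14 + 1825589 = 1825575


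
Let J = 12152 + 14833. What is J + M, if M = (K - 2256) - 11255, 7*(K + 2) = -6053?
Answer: 88251/7 ≈ 12607.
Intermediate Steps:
K = -6067/7 (K = -2 + (⅐)*(-6053) = -2 - 6053/7 = -6067/7 ≈ -866.71)
M = -100644/7 (M = (-6067/7 - 2256) - 11255 = -21859/7 - 11255 = -100644/7 ≈ -14378.)
J = 26985
J + M = 26985 - 100644/7 = 88251/7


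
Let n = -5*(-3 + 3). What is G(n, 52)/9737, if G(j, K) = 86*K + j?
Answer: 344/749 ≈ 0.45928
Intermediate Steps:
n = 0 (n = -5*0 = 0)
G(j, K) = j + 86*K
G(n, 52)/9737 = (0 + 86*52)/9737 = (0 + 4472)*(1/9737) = 4472*(1/9737) = 344/749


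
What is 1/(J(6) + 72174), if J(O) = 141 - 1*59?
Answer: 1/72256 ≈ 1.3840e-5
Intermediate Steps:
J(O) = 82 (J(O) = 141 - 59 = 82)
1/(J(6) + 72174) = 1/(82 + 72174) = 1/72256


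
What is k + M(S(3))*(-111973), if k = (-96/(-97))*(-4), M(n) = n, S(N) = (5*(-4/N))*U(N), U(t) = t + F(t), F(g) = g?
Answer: 434454856/97 ≈ 4.4789e+6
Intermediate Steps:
U(t) = 2*t (U(t) = t + t = 2*t)
S(N) = -40 (S(N) = (5*(-4/N))*(2*N) = (-20/N)*(2*N) = -40)
k = -384/97 (k = -1/97*(-96)*(-4) = (96/97)*(-4) = -384/97 ≈ -3.9588)
k + M(S(3))*(-111973) = -384/97 - 40*(-111973) = -384/97 + 4478920 = 434454856/97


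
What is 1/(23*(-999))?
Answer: -1/22977 ≈ -4.3522e-5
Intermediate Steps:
1/(23*(-999)) = 1/(-22977) = -1/22977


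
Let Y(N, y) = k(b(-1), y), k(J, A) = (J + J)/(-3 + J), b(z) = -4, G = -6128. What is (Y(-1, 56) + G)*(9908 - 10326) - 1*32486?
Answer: 17699782/7 ≈ 2.5285e+6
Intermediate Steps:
k(J, A) = 2*J/(-3 + J) (k(J, A) = (2*J)/(-3 + J) = 2*J/(-3 + J))
Y(N, y) = 8/7 (Y(N, y) = 2*(-4)/(-3 - 4) = 2*(-4)/(-7) = 2*(-4)*(-⅐) = 8/7)
(Y(-1, 56) + G)*(9908 - 10326) - 1*32486 = (8/7 - 6128)*(9908 - 10326) - 1*32486 = -42888/7*(-418) - 32486 = 17927184/7 - 32486 = 17699782/7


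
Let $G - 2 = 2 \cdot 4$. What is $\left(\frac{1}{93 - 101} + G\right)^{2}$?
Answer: $\frac{6241}{64} \approx 97.516$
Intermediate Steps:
$G = 10$ ($G = 2 + 2 \cdot 4 = 2 + 8 = 10$)
$\left(\frac{1}{93 - 101} + G\right)^{2} = \left(\frac{1}{93 - 101} + 10\right)^{2} = \left(\frac{1}{-8} + 10\right)^{2} = \left(- \frac{1}{8} + 10\right)^{2} = \left(\frac{79}{8}\right)^{2} = \frac{6241}{64}$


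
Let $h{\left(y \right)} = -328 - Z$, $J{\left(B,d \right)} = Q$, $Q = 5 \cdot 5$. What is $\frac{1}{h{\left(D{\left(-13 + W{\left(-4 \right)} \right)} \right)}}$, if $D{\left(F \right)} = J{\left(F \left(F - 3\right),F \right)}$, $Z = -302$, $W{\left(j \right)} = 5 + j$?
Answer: $- \frac{1}{26} \approx -0.038462$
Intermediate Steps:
$Q = 25$
$J{\left(B,d \right)} = 25$
$D{\left(F \right)} = 25$
$h{\left(y \right)} = -26$ ($h{\left(y \right)} = -328 - -302 = -328 + 302 = -26$)
$\frac{1}{h{\left(D{\left(-13 + W{\left(-4 \right)} \right)} \right)}} = \frac{1}{-26} = - \frac{1}{26}$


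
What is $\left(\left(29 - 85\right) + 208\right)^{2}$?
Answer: $23104$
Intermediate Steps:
$\left(\left(29 - 85\right) + 208\right)^{2} = \left(-56 + 208\right)^{2} = 152^{2} = 23104$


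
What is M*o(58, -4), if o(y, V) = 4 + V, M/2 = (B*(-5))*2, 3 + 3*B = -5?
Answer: 0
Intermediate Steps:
B = -8/3 (B = -1 + (⅓)*(-5) = -1 - 5/3 = -8/3 ≈ -2.6667)
M = 160/3 (M = 2*(-8/3*(-5)*2) = 2*((40/3)*2) = 2*(80/3) = 160/3 ≈ 53.333)
M*o(58, -4) = 160*(4 - 4)/3 = (160/3)*0 = 0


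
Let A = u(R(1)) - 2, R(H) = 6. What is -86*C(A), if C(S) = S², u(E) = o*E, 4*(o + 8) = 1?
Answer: -404587/2 ≈ -2.0229e+5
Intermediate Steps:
o = -31/4 (o = -8 + (¼)*1 = -8 + ¼ = -31/4 ≈ -7.7500)
u(E) = -31*E/4
A = -97/2 (A = -31/4*6 - 2 = -93/2 - 2 = -97/2 ≈ -48.500)
-86*C(A) = -86*(-97/2)² = -86*9409/4 = -404587/2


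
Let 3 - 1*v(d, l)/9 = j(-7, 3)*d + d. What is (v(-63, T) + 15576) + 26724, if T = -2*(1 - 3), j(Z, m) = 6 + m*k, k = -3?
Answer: 41193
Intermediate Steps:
j(Z, m) = 6 - 3*m (j(Z, m) = 6 + m*(-3) = 6 - 3*m)
T = 4 (T = -2*(-2) = 4)
v(d, l) = 27 + 18*d (v(d, l) = 27 - 9*((6 - 3*3)*d + d) = 27 - 9*((6 - 9)*d + d) = 27 - 9*(-3*d + d) = 27 - (-18)*d = 27 + 18*d)
(v(-63, T) + 15576) + 26724 = ((27 + 18*(-63)) + 15576) + 26724 = ((27 - 1134) + 15576) + 26724 = (-1107 + 15576) + 26724 = 14469 + 26724 = 41193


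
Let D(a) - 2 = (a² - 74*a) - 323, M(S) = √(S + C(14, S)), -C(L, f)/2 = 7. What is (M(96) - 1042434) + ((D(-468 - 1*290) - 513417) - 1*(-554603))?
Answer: -370913 + √82 ≈ -3.7090e+5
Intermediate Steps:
C(L, f) = -14 (C(L, f) = -2*7 = -14)
M(S) = √(-14 + S) (M(S) = √(S - 14) = √(-14 + S))
D(a) = -321 + a² - 74*a (D(a) = 2 + ((a² - 74*a) - 323) = 2 + (-323 + a² - 74*a) = -321 + a² - 74*a)
(M(96) - 1042434) + ((D(-468 - 1*290) - 513417) - 1*(-554603)) = (√(-14 + 96) - 1042434) + (((-321 + (-468 - 1*290)² - 74*(-468 - 1*290)) - 513417) - 1*(-554603)) = (√82 - 1042434) + (((-321 + (-468 - 290)² - 74*(-468 - 290)) - 513417) + 554603) = (-1042434 + √82) + (((-321 + (-758)² - 74*(-758)) - 513417) + 554603) = (-1042434 + √82) + (((-321 + 574564 + 56092) - 513417) + 554603) = (-1042434 + √82) + ((630335 - 513417) + 554603) = (-1042434 + √82) + (116918 + 554603) = (-1042434 + √82) + 671521 = -370913 + √82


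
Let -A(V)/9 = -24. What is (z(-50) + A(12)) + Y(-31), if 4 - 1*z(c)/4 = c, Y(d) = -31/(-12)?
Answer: 5215/12 ≈ 434.58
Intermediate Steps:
Y(d) = 31/12 (Y(d) = -31*(-1/12) = 31/12)
A(V) = 216 (A(V) = -9*(-24) = 216)
z(c) = 16 - 4*c
(z(-50) + A(12)) + Y(-31) = ((16 - 4*(-50)) + 216) + 31/12 = ((16 + 200) + 216) + 31/12 = (216 + 216) + 31/12 = 432 + 31/12 = 5215/12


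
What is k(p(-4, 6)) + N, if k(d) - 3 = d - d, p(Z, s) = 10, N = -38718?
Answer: -38715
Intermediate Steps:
k(d) = 3 (k(d) = 3 + (d - d) = 3 + 0 = 3)
k(p(-4, 6)) + N = 3 - 38718 = -38715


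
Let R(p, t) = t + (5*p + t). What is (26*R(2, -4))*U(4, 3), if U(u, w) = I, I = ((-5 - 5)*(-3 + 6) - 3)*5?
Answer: -8580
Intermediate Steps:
I = -165 (I = (-10*3 - 3)*5 = (-30 - 3)*5 = -33*5 = -165)
U(u, w) = -165
R(p, t) = 2*t + 5*p (R(p, t) = t + (t + 5*p) = 2*t + 5*p)
(26*R(2, -4))*U(4, 3) = (26*(2*(-4) + 5*2))*(-165) = (26*(-8 + 10))*(-165) = (26*2)*(-165) = 52*(-165) = -8580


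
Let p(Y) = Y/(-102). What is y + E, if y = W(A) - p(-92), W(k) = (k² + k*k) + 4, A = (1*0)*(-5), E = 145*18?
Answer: 133268/51 ≈ 2613.1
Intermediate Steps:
E = 2610
p(Y) = -Y/102 (p(Y) = Y*(-1/102) = -Y/102)
A = 0 (A = 0*(-5) = 0)
W(k) = 4 + 2*k² (W(k) = (k² + k²) + 4 = 2*k² + 4 = 4 + 2*k²)
y = 158/51 (y = (4 + 2*0²) - (-1)*(-92)/102 = (4 + 2*0) - 1*46/51 = (4 + 0) - 46/51 = 4 - 46/51 = 158/51 ≈ 3.0980)
y + E = 158/51 + 2610 = 133268/51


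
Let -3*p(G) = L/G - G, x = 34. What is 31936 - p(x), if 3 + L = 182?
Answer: 3256495/102 ≈ 31926.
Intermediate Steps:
L = 179 (L = -3 + 182 = 179)
p(G) = -179/(3*G) + G/3 (p(G) = -(179/G - G)/3 = -(-G + 179/G)/3 = -179/(3*G) + G/3)
31936 - p(x) = 31936 - (-179 + 34**2)/(3*34) = 31936 - (-179 + 1156)/(3*34) = 31936 - 977/(3*34) = 31936 - 1*977/102 = 31936 - 977/102 = 3256495/102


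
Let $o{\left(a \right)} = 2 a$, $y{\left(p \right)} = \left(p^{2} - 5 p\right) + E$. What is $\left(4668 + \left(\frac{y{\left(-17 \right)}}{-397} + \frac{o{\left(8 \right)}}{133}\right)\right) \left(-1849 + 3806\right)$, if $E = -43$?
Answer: $\frac{25383051891}{2779} \approx 9.1339 \cdot 10^{6}$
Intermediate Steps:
$y{\left(p \right)} = -43 + p^{2} - 5 p$ ($y{\left(p \right)} = \left(p^{2} - 5 p\right) - 43 = -43 + p^{2} - 5 p$)
$\left(4668 + \left(\frac{y{\left(-17 \right)}}{-397} + \frac{o{\left(8 \right)}}{133}\right)\right) \left(-1849 + 3806\right) = \left(4668 + \left(\frac{-43 + \left(-17\right)^{2} - -85}{-397} + \frac{2 \cdot 8}{133}\right)\right) \left(-1849 + 3806\right) = \left(4668 + \left(\left(-43 + 289 + 85\right) \left(- \frac{1}{397}\right) + 16 \cdot \frac{1}{133}\right)\right) 1957 = \left(4668 + \left(331 \left(- \frac{1}{397}\right) + \frac{16}{133}\right)\right) 1957 = \left(4668 + \left(- \frac{331}{397} + \frac{16}{133}\right)\right) 1957 = \left(4668 - \frac{37671}{52801}\right) 1957 = \frac{246437397}{52801} \cdot 1957 = \frac{25383051891}{2779}$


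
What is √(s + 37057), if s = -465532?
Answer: 5*I*√17139 ≈ 654.58*I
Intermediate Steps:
√(s + 37057) = √(-465532 + 37057) = √(-428475) = 5*I*√17139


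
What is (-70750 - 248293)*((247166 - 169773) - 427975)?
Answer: 111850733026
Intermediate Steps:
(-70750 - 248293)*((247166 - 169773) - 427975) = -319043*(77393 - 427975) = -319043*(-350582) = 111850733026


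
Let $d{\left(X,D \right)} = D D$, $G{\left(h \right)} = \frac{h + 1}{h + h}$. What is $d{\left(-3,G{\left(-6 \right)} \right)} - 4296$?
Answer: $- \frac{618599}{144} \approx -4295.8$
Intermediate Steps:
$G{\left(h \right)} = \frac{1 + h}{2 h}$
$d{\left(X,D \right)} = D^{2}$
$d{\left(-3,G{\left(-6 \right)} \right)} - 4296 = \left(\frac{1 - 6}{2 \left(-6\right)}\right)^{2} - 4296 = \left(\frac{1}{2} \left(- \frac{1}{6}\right) \left(-5\right)\right)^{2} - 4296 = \left(\frac{5}{12}\right)^{2} - 4296 = \frac{25}{144} - 4296 = - \frac{618599}{144}$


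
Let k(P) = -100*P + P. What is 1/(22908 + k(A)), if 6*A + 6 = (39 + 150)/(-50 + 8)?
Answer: 4/92325 ≈ 4.3325e-5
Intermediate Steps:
A = -7/4 (A = -1 + ((39 + 150)/(-50 + 8))/6 = -1 + (189/(-42))/6 = -1 + (189*(-1/42))/6 = -1 + (1/6)*(-9/2) = -1 - 3/4 = -7/4 ≈ -1.7500)
k(P) = -99*P
1/(22908 + k(A)) = 1/(22908 - 99*(-7/4)) = 1/(22908 + 693/4) = 1/(92325/4) = 4/92325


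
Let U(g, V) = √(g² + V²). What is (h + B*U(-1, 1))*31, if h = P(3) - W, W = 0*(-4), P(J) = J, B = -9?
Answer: 93 - 279*√2 ≈ -301.57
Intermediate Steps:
W = 0
h = 3 (h = 3 - 1*0 = 3 + 0 = 3)
U(g, V) = √(V² + g²)
(h + B*U(-1, 1))*31 = (3 - 9*√(1² + (-1)²))*31 = (3 - 9*√(1 + 1))*31 = (3 - 9*√2)*31 = 93 - 279*√2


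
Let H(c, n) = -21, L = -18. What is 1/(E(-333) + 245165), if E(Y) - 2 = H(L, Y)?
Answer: 1/245146 ≈ 4.0792e-6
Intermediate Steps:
E(Y) = -19 (E(Y) = 2 - 21 = -19)
1/(E(-333) + 245165) = 1/(-19 + 245165) = 1/245146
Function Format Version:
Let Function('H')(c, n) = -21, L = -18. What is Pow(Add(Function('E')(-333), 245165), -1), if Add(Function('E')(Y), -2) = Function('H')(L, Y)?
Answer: Rational(1, 245146) ≈ 4.0792e-6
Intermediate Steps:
Function('E')(Y) = -19 (Function('E')(Y) = Add(2, -21) = -19)
Pow(Add(Function('E')(-333), 245165), -1) = Pow(Add(-19, 245165), -1) = Pow(245146, -1) = Rational(1, 245146)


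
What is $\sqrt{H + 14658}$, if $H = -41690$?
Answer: $2 i \sqrt{6758} \approx 164.41 i$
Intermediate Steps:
$\sqrt{H + 14658} = \sqrt{-41690 + 14658} = \sqrt{-27032} = 2 i \sqrt{6758}$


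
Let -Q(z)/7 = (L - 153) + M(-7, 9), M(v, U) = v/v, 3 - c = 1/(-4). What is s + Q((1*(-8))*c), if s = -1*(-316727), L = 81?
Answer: 317224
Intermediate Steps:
c = 13/4 (c = 3 - 1/(-4) = 3 - 1*(-¼) = 3 + ¼ = 13/4 ≈ 3.2500)
M(v, U) = 1
Q(z) = 497 (Q(z) = -7*((81 - 153) + 1) = -7*(-72 + 1) = -7*(-71) = 497)
s = 316727
s + Q((1*(-8))*c) = 316727 + 497 = 317224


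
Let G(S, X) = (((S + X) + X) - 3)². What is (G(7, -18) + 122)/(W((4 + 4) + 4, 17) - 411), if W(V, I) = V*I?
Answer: -382/69 ≈ -5.5362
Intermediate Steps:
G(S, X) = (-3 + S + 2*X)² (G(S, X) = ((S + 2*X) - 3)² = (-3 + S + 2*X)²)
W(V, I) = I*V
(G(7, -18) + 122)/(W((4 + 4) + 4, 17) - 411) = ((-3 + 7 + 2*(-18))² + 122)/(17*((4 + 4) + 4) - 411) = ((-3 + 7 - 36)² + 122)/(17*(8 + 4) - 411) = ((-32)² + 122)/(17*12 - 411) = (1024 + 122)/(204 - 411) = 1146/(-207) = 1146*(-1/207) = -382/69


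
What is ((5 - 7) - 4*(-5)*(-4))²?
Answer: 6724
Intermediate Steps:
((5 - 7) - 4*(-5)*(-4))² = (-2 + 20*(-4))² = (-2 - 80)² = (-82)² = 6724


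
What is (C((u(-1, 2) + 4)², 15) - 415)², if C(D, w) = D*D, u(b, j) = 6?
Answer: 91872225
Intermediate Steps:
C(D, w) = D²
(C((u(-1, 2) + 4)², 15) - 415)² = (((6 + 4)²)² - 415)² = ((10²)² - 415)² = (100² - 415)² = (10000 - 415)² = 9585² = 91872225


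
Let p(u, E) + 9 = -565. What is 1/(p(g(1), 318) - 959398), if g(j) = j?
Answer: -1/959972 ≈ -1.0417e-6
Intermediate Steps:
p(u, E) = -574 (p(u, E) = -9 - 565 = -574)
1/(p(g(1), 318) - 959398) = 1/(-574 - 959398) = 1/(-959972) = -1/959972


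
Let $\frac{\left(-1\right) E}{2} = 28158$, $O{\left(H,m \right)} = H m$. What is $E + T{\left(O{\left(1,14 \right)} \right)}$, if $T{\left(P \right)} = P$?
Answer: $-56302$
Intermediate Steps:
$E = -56316$ ($E = \left(-2\right) 28158 = -56316$)
$E + T{\left(O{\left(1,14 \right)} \right)} = -56316 + 1 \cdot 14 = -56316 + 14 = -56302$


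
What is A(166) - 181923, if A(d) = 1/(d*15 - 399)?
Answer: -380400992/2091 ≈ -1.8192e+5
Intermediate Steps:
A(d) = 1/(-399 + 15*d) (A(d) = 1/(15*d - 399) = 1/(-399 + 15*d))
A(166) - 181923 = 1/(3*(-133 + 5*166)) - 181923 = 1/(3*(-133 + 830)) - 181923 = (⅓)/697 - 181923 = (⅓)*(1/697) - 181923 = 1/2091 - 181923 = -380400992/2091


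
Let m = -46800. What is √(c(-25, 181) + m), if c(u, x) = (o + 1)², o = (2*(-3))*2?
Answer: I*√46679 ≈ 216.05*I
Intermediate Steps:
o = -12 (o = -6*2 = -12)
c(u, x) = 121 (c(u, x) = (-12 + 1)² = (-11)² = 121)
√(c(-25, 181) + m) = √(121 - 46800) = √(-46679) = I*√46679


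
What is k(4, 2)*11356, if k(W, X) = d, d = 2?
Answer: 22712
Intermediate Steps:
k(W, X) = 2
k(4, 2)*11356 = 2*11356 = 22712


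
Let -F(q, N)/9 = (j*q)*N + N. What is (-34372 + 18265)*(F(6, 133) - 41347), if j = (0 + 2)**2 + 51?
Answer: 7047682278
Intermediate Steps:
j = 55 (j = 2**2 + 51 = 4 + 51 = 55)
F(q, N) = -9*N - 495*N*q (F(q, N) = -9*((55*q)*N + N) = -9*(55*N*q + N) = -9*(N + 55*N*q) = -9*N - 495*N*q)
(-34372 + 18265)*(F(6, 133) - 41347) = (-34372 + 18265)*(-9*133*(1 + 55*6) - 41347) = -16107*(-9*133*(1 + 330) - 41347) = -16107*(-9*133*331 - 41347) = -16107*(-396207 - 41347) = -16107*(-437554) = 7047682278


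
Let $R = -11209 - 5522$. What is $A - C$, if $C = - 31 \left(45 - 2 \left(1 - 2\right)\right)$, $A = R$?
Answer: $-15274$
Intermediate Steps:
$R = -16731$
$A = -16731$
$C = -1457$ ($C = - 31 \left(45 - -2\right) = - 31 \left(45 + 2\right) = \left(-31\right) 47 = -1457$)
$A - C = -16731 - -1457 = -16731 + 1457 = -15274$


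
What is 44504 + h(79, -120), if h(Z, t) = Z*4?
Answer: 44820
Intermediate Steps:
h(Z, t) = 4*Z
44504 + h(79, -120) = 44504 + 4*79 = 44504 + 316 = 44820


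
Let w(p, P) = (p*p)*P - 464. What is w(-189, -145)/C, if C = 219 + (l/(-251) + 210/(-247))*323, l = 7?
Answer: 16902369367/210866 ≈ 80157.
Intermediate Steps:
w(p, P) = -464 + P*p² (w(p, P) = p²*P - 464 = P*p² - 464 = -464 + P*p²)
C = -210866/3263 (C = 219 + (7/(-251) + 210/(-247))*323 = 219 + (7*(-1/251) + 210*(-1/247))*323 = 219 + (-7/251 - 210/247)*323 = 219 - 54439/61997*323 = 219 - 925463/3263 = -210866/3263 ≈ -64.623)
w(-189, -145)/C = (-464 - 145*(-189)²)/(-210866/3263) = (-464 - 145*35721)*(-3263/210866) = (-464 - 5179545)*(-3263/210866) = -5180009*(-3263/210866) = 16902369367/210866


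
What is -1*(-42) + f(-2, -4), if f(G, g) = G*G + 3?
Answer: 49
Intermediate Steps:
f(G, g) = 3 + G² (f(G, g) = G² + 3 = 3 + G²)
-1*(-42) + f(-2, -4) = -1*(-42) + (3 + (-2)²) = 42 + (3 + 4) = 42 + 7 = 49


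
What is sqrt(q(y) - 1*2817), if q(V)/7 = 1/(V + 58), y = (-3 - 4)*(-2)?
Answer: I*sqrt(405634)/12 ≈ 53.075*I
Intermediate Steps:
y = 14 (y = -7*(-2) = 14)
q(V) = 7/(58 + V) (q(V) = 7/(V + 58) = 7/(58 + V))
sqrt(q(y) - 1*2817) = sqrt(7/(58 + 14) - 1*2817) = sqrt(7/72 - 2817) = sqrt(-202817/72) = I*sqrt(405634)/12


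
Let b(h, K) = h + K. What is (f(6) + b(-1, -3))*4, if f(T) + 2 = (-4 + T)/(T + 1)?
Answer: -160/7 ≈ -22.857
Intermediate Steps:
b(h, K) = K + h
f(T) = -2 + (-4 + T)/(1 + T) (f(T) = -2 + (-4 + T)/(T + 1) = -2 + (-4 + T)/(1 + T))
(f(6) + b(-1, -3))*4 = ((-6 - 1*6)/(1 + 6) + (-3 - 1))*4 = ((-6 - 6)/7 - 4)*4 = ((⅐)*(-12) - 4)*4 = (-12/7 - 4)*4 = -40/7*4 = -160/7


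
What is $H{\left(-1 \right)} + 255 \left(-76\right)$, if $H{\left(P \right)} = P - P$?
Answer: $-19380$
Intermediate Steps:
$H{\left(P \right)} = 0$
$H{\left(-1 \right)} + 255 \left(-76\right) = 0 + 255 \left(-76\right) = 0 - 19380 = -19380$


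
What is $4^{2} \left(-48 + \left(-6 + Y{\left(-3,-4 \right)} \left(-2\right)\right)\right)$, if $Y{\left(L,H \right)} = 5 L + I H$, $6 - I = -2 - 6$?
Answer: $1408$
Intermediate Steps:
$I = 14$ ($I = 6 - \left(-2 - 6\right) = 6 - -8 = 6 + 8 = 14$)
$Y{\left(L,H \right)} = 5 L + 14 H$
$4^{2} \left(-48 + \left(-6 + Y{\left(-3,-4 \right)} \left(-2\right)\right)\right) = 4^{2} \left(-48 - \left(6 - \left(5 \left(-3\right) + 14 \left(-4\right)\right) \left(-2\right)\right)\right) = 16 \left(-48 - \left(6 - \left(-15 - 56\right) \left(-2\right)\right)\right) = 16 \left(-48 - -136\right) = 16 \left(-48 + \left(-6 + 142\right)\right) = 16 \left(-48 + 136\right) = 16 \cdot 88 = 1408$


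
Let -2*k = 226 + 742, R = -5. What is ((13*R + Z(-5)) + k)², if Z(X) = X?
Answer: 306916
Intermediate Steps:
k = -484 (k = -(226 + 742)/2 = -½*968 = -484)
((13*R + Z(-5)) + k)² = ((13*(-5) - 5) - 484)² = ((-65 - 5) - 484)² = (-70 - 484)² = (-554)² = 306916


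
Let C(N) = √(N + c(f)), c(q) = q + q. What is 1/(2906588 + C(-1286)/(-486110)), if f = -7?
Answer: 6868352668066748/19963471444770792935837 + 48611*I*√13/19963471444770792935837 ≈ 3.4405e-7 + 8.7795e-18*I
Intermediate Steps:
c(q) = 2*q
C(N) = √(-14 + N) (C(N) = √(N + 2*(-7)) = √(N - 14) = √(-14 + N))
1/(2906588 + C(-1286)/(-486110)) = 1/(2906588 + √(-14 - 1286)/(-486110)) = 1/(2906588 + √(-1300)*(-1/486110)) = 1/(2906588 + (10*I*√13)*(-1/486110)) = 1/(2906588 - I*√13/48611)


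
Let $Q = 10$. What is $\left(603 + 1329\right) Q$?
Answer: $19320$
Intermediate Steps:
$\left(603 + 1329\right) Q = \left(603 + 1329\right) 10 = 1932 \cdot 10 = 19320$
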